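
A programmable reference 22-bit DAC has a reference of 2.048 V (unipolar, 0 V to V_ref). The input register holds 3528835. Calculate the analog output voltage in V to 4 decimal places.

1.7231 V

LSB = 2.048 V / 2^22 = 0.49 µV.
V_out = 0 + 3528835 × 4.88281e-07 V = 1.72306 V.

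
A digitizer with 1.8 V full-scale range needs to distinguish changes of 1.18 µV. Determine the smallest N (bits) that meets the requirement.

21 bits

Number of steps required ≥ 1.8 V / 1.18 µV = 1525423.73.
Need 2^N ≥ 1525423.73; 2^20 = 1048576, 2^21 = 2097152.
Minimum N = 21.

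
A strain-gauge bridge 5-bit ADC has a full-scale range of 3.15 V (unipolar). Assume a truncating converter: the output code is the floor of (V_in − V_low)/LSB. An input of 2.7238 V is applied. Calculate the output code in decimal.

code 27

Full-scale span = 3.15 V; LSB = 3.15/2^5 = 98.438 mV.
(V_in − V_low)/LSB = (2.7238 − 0) / 0.0984375 = 27.670.
⌊·⌋(27.670) = 27.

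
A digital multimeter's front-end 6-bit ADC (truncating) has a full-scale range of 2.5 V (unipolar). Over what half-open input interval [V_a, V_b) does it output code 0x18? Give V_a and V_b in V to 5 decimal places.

[0.93750 V, 0.97656 V)

LSB = 2.5/2^6 = 39.062 mV.
Code 0x18 = 24 decimal.
V_a = V_low + 24·LSB = 0.9375 V; V_b = V_low + 25·LSB = 0.976562 V.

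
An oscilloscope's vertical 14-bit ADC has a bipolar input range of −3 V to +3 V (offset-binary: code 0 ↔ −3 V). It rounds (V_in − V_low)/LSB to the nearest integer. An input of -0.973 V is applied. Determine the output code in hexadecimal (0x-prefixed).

Full-scale span = 6 V; LSB = 6/2^14 = 366.21 µV.
(-0.973 − (−3)) / 0.000366211 = 5535.061 LSBs.
So the output code is 5535.
In hexadecimal (0x-prefixed): 0x159F.

code 0x159F (decimal 5535)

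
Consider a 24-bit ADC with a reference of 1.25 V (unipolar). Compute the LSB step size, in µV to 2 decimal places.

Full-scale span = 1.25 V.
LSB = 1.25 / 2^24 = 1.25 / 16777216 = 7.45058e-08 V = 0.07 µV.

0.07 µV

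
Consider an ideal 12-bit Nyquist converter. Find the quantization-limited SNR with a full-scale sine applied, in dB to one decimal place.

SNR ≈ 6.02·N + 1.76 dB = 6.02·12 + 1.76 = 74.00 dB.

74.0 dB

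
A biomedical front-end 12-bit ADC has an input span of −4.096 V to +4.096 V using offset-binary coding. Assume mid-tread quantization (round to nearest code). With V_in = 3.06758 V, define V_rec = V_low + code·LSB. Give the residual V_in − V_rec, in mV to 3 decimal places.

-0.420 mV

Step size: 8.192 V ÷ 2^12 = 2.000 mV.
(3.06758 − (−4.096))/0.002 = 3581.7900; round gives code 3582.
Reconstructed: 3.068 V.
Error = 3.06758 − 3.068 = -0.00042 V = -0.420 mV.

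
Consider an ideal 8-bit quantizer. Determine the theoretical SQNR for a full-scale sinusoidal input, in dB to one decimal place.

SNR ≈ 6.02·N + 1.76 dB = 6.02·8 + 1.76 = 49.92 dB.

49.9 dB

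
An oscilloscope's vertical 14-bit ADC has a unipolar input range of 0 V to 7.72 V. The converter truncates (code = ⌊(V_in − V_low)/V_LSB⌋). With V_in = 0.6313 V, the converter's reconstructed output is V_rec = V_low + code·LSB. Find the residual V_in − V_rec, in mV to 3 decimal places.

0.375 mV

One LSB is 7.72 V / 16384 = 471.19 µV.
(V_in − V_low)/LSB = (0.6313 − 0)/0.000471191 = 1339.7952 → code 1339 (floor).
V_rec = 0 + 1339·0.000471191 = 0.63092529 V.
Difference: 0.000374707 V → 0.375 mV.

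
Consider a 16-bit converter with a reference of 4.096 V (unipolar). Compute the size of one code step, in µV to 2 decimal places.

62.50 µV

Full-scale span = 4.096 V.
LSB = 4.096 / 2^16 = 4.096 / 65536 = 6.25e-05 V = 62.50 µV.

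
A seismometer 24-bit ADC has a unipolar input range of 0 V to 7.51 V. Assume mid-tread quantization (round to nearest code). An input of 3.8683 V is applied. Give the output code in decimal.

code 8641718

LSB = 7.51 V / 16777216 = 0.45 µV.
Input sits at 8641718.329 steps above V_low.
So the output code is 8641718.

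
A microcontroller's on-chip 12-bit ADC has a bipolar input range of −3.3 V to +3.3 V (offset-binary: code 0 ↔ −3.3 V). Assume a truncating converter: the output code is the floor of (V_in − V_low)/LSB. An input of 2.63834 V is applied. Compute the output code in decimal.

Full-scale span = 6.6 V; LSB = 6.6/2^12 = 1.611 mV.
Input sits at 3685.370 steps above V_low.
Floor → code 3685.

code 3685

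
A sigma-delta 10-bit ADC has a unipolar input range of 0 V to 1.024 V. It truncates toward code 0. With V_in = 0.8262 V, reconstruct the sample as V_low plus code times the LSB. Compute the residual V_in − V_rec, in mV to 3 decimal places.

One LSB is 1.024 V / 1024 = 1.000 mV.
Scaled input = 826.2000 LSBs, so code = 826.
Reconstructed: 0.826 V.
Error = 0.8262 − 0.826 = 0.0002 V = 0.200 mV.

0.200 mV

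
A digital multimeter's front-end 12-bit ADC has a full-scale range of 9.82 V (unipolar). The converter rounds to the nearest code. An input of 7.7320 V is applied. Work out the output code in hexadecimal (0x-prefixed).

LSB = 9.82 V / 4096 = 2.397 mV.
(V_in − V_low)/LSB = (7.7320 − 0) / 0.00239746 = 3225.079.
So the output code is 3225.
In hexadecimal (0x-prefixed): 0xC99.

code 0xC99 (decimal 3225)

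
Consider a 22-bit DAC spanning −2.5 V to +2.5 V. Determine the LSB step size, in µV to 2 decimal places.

Full-scale span = 5 V.
LSB = 5 / 2^22 = 5 / 4194304 = 1.19209e-06 V = 1.19 µV.

1.19 µV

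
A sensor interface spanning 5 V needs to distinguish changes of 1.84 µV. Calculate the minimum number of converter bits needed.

22 bits

Number of steps required ≥ 5 V / 1.84 µV = 2717391.30.
Need 2^N ≥ 2717391.30; 2^21 = 2097152, 2^22 = 4194304.
Minimum N = 22.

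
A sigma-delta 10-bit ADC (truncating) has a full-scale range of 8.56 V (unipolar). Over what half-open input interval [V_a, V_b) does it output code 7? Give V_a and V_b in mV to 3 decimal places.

[58.516 mV, 66.875 mV)

LSB = 8.56/2^10 = 8.359 mV.
V_a = V_low + 7·LSB = 0.0585156 V; V_b = V_low + 8·LSB = 0.066875 V.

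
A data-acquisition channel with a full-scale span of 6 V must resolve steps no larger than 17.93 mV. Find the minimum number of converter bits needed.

Number of steps required ≥ 6 V / 17.93 mV = 334.63.
Need 2^N ≥ 334.63; 2^8 = 256, 2^9 = 512.
Minimum N = 9.

9 bits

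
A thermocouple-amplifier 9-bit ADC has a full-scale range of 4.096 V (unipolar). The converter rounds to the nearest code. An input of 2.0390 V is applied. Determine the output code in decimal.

code 255

Full-scale span = 4.096 V; LSB = 4.096/2^9 = 8.000 mV.
Input sits at 254.875 steps above V_low.
Round → code 255.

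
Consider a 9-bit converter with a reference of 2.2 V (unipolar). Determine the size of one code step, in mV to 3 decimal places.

Full-scale span = 2.2 V.
LSB = 2.2 / 2^9 = 2.2 / 512 = 0.00429688 V = 4.297 mV.

4.297 mV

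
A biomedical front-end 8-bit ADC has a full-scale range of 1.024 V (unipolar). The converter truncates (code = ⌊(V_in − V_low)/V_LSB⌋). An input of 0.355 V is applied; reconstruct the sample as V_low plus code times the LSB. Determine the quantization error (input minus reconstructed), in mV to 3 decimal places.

3.000 mV

One LSB is 1.024 V / 256 = 4.000 mV.
Scaled input = 88.7500 LSBs, so code = 88.
Reconstructed: 0.352 V.
Error = 0.355 − 0.352 = 0.003 V = 3.000 mV.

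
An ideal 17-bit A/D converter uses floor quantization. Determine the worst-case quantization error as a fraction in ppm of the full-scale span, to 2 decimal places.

Truncating → worst-case error = 1 LSB = V_FS/2^17, so 1e+06/131072 = 7.62939 ppm of full scale.

7.63 ppm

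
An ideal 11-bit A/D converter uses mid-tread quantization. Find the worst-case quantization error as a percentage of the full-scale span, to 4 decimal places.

Rounding → worst-case error = ½ LSB = V_FS/2^12, so 100/4096 = 0.0244141 % of full scale.

0.0244 %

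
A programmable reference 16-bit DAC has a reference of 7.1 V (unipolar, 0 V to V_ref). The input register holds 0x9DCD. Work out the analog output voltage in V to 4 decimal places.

4.3765 V

LSB = 7.1 V / 2^16 = 108.34 µV.
Code 0x9DCD = 40397 decimal.
V_out = 0 + 40397 × 0.000108337 V = 4.37651 V.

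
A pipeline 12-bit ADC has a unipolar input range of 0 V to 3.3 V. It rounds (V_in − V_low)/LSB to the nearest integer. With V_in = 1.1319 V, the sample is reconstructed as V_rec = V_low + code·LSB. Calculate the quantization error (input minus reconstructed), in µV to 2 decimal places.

One LSB is 3.3 V / 4096 = 0.806 mV.
Scaled input = 1404.9280 LSBs, so code = 1405.
V_rec = 0 + 1405·0.000805664 = 1.131958 V.
V_in − V_rec = -5.80078e-05 V = -58.01 µV.

-58.01 µV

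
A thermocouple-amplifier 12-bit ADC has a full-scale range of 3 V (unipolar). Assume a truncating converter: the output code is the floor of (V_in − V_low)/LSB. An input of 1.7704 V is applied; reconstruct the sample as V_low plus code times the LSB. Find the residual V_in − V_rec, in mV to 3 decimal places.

LSB = 3/2^12 = 0.732 mV.
(V_in − V_low)/LSB = (1.7704 − 0)/0.000732422 = 2417.1861 → code 2417 (floor).
Reconstructed: 1.7702637 V.
V_in − V_rec = 0.000136328 V = 0.136 mV.

0.136 mV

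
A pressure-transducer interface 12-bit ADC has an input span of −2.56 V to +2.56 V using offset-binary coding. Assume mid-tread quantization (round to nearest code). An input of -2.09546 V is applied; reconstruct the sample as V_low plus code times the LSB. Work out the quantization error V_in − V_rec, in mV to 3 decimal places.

LSB = 5.12/2^12 = 1.250 mV.
Scaled input = 371.6320 LSBs, so code = 372.
Reconstructed: -2.095 V.
Error = -2.09546 − (−2.095) = -0.00046 V = -0.460 mV.

-0.460 mV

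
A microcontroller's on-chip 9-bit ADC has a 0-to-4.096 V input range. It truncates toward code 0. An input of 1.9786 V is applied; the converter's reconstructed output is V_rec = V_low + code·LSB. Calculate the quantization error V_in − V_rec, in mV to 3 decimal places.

2.600 mV

One LSB is 4.096 V / 512 = 8.000 mV.
Scaled input = 247.3250 LSBs, so code = 247.
Reconstructed: 1.976 V.
Error = 1.9786 − 1.976 = 0.0026 V = 2.600 mV.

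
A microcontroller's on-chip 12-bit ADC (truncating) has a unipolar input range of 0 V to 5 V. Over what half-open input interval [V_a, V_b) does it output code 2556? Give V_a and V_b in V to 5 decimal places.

[3.12012 V, 3.12134 V)

LSB = 5/2^12 = 1.221 mV.
V_a = V_low + 2556·LSB = 3.12012 V; V_b = V_low + 2557·LSB = 3.12134 V.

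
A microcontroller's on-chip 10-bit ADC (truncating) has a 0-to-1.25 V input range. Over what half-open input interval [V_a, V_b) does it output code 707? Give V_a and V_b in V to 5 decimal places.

[0.86304 V, 0.86426 V)

LSB = 1.25/2^10 = 1.221 mV.
V_a = V_low + 707·LSB = 0.863037 V; V_b = V_low + 708·LSB = 0.864258 V.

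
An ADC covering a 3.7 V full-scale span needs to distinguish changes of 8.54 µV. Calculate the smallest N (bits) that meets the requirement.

19 bits

Number of steps required ≥ 3.7 V / 8.54 µV = 433255.27.
Need 2^N ≥ 433255.27; 2^18 = 262144, 2^19 = 524288.
Minimum N = 19.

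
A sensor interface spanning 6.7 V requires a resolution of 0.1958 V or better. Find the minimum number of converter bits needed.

6 bits

Number of steps required ≥ 6.7 V / 0.1958 V = 34.22.
Need 2^N ≥ 34.22; 2^5 = 32, 2^6 = 64.
Minimum N = 6.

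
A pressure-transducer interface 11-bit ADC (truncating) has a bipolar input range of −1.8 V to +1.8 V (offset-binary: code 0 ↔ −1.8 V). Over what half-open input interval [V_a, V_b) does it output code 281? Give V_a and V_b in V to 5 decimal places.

[-1.30605 V, -1.30430 V)

LSB = 3.6/2^11 = 1.758 mV.
V_a = V_low + 281·LSB = -1.30605 V; V_b = V_low + 282·LSB = -1.3043 V.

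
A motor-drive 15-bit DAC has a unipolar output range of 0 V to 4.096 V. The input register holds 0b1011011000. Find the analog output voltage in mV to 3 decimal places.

91.000 mV

LSB = 4.096 V / 2^15 = 125.00 µV.
Code 0b1011011000 = 728 decimal.
V_out = 0 + 728 × 0.000125 V = 0.091 V.
= 91.000 mV.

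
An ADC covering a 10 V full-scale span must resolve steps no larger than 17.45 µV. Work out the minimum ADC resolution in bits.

20 bits

Number of steps required ≥ 10 V / 17.45 µV = 573065.90.
Need 2^N ≥ 573065.90; 2^19 = 524288, 2^20 = 1048576.
Minimum N = 20.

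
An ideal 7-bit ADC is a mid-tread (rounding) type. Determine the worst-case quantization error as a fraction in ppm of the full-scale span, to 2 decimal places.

Rounding → worst-case error = ½ LSB = V_FS/2^8, so 1e+06/256 = 3906.25 ppm of full scale.

3906.25 ppm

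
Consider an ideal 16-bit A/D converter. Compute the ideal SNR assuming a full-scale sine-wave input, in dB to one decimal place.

SNR ≈ 6.02·N + 1.76 dB = 6.02·16 + 1.76 = 98.08 dB.

98.1 dB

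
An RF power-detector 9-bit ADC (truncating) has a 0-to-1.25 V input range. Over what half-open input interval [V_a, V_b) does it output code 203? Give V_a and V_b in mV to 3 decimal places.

LSB = 1.25/2^9 = 2.441 mV.
V_a = V_low + 203·LSB = 0.495605 V; V_b = V_low + 204·LSB = 0.498047 V.

[495.605 mV, 498.047 mV)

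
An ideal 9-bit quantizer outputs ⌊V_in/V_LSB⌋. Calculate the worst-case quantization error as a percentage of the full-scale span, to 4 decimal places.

Truncating → worst-case error = 1 LSB = V_FS/2^9, so 100/512 = 0.195312 % of full scale.

0.1953 %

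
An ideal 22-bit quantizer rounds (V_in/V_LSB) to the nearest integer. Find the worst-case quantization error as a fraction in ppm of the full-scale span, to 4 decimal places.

Rounding → worst-case error = ½ LSB = V_FS/2^23, so 1e+06/8388608 = 0.119209 ppm of full scale.

0.1192 ppm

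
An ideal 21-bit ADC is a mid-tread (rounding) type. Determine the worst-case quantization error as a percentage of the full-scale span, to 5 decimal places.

Rounding → worst-case error = ½ LSB = V_FS/2^22, so 100/4194304 = 2.38419e-05 % of full scale.

0.00002 %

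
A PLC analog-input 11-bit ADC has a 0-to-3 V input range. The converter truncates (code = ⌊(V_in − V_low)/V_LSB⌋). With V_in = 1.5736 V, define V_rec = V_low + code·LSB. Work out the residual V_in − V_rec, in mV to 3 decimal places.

Step size: 3 V ÷ 2^11 = 1.465 mV.
(V_in − V_low)/LSB = (1.5736 − 0)/0.00146484 = 1074.2443 → code 1074 (floor).
V_rec = 0 + 1074·0.00146484 = 1.5732422 V.
Error = 1.5736 − 1.5732422 = 0.000357813 V = 0.358 mV.

0.358 mV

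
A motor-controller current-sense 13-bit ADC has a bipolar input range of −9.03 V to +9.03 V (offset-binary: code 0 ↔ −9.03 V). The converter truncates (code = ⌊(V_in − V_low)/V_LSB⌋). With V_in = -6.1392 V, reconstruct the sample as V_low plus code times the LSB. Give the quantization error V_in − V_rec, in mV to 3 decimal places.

One LSB is 18.06 V / 8192 = 2.205 mV.
(V_in − V_low)/LSB = (-6.1392 − (−9.03))/0.00220459 = 1311.2643 → code 1311 (floor).
Code 1311 maps back to (−9.03) + 1311×0.00220459 V = -6.1397827 V.
Error = -6.1392 − (−6.1397827) = 0.000582715 V = 0.583 mV.

0.583 mV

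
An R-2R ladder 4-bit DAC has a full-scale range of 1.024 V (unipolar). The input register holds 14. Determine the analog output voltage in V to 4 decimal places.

0.8960 V

LSB = 1.024 V / 2^4 = 64.000 mV.
V_out = 0 + 14 × 0.064 V = 0.896 V.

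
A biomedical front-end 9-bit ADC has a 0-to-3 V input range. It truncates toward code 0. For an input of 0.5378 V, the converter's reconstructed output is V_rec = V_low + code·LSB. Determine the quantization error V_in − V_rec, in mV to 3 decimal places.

4.597 mV

Step size: 3 V ÷ 2^9 = 5.859 mV.
(0.5378 − 0)/0.00585938 = 91.7845; ⌊·⌋ gives code 91.
V_rec = 0 + 91·0.00585938 = 0.53320312 V.
V_in − V_rec = 0.00459688 V = 4.597 mV.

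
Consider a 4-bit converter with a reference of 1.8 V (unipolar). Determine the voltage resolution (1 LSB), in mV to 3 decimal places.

Full-scale span = 1.8 V.
LSB = 1.8 / 2^4 = 1.8 / 16 = 0.1125 V = 112.500 mV.

112.500 mV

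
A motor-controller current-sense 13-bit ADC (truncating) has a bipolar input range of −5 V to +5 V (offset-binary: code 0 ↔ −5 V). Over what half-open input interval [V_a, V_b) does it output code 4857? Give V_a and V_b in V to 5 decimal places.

[0.92896 V, 0.93018 V)

LSB = 10/2^13 = 1.221 mV.
V_a = V_low + 4857·LSB = 0.928955 V; V_b = V_low + 4858·LSB = 0.930176 V.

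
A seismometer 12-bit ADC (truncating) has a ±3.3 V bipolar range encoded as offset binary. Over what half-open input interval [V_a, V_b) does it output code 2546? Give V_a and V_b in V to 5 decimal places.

[0.80244 V, 0.80405 V)

LSB = 6.6/2^12 = 1.611 mV.
V_a = V_low + 2546·LSB = 0.802441 V; V_b = V_low + 2547·LSB = 0.804053 V.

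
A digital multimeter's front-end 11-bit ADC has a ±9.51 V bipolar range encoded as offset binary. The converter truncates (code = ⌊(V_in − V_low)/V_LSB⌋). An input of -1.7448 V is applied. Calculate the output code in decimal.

code 836

LSB = 19.02 V / 2048 = 9.287 mV.
Input sits at 836.127 steps above V_low.
Floor → code 836.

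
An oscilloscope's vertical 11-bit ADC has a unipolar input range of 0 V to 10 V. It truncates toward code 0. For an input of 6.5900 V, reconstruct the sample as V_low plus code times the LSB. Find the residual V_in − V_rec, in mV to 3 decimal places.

LSB = 10/2^11 = 4.883 mV.
Scaled input = 1349.6320 LSBs, so code = 1349.
V_rec = 0 + 1349·0.00488281 = 6.5869141 V.
V_in − V_rec = 0.00308594 V = 3.086 mV.

3.086 mV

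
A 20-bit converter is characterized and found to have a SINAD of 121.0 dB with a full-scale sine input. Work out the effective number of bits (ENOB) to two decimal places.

ENOB = (SINAD − 1.76) / 6.02 = (121.0 − 1.76)/6.02 = 19.807.

19.81 bits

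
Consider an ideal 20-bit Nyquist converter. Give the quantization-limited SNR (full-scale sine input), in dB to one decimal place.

SNR ≈ 6.02·N + 1.76 dB = 6.02·20 + 1.76 = 122.16 dB.

122.2 dB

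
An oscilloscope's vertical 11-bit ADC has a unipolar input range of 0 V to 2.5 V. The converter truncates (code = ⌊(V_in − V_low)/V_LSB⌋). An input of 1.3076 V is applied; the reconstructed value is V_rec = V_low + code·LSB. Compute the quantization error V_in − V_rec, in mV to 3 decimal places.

0.227 mV

Step size: 2.5 V ÷ 2^11 = 1.221 mV.
(V_in − V_low)/LSB = (1.3076 − 0)/0.0012207 = 1071.1859 → code 1071 (floor).
V_rec = 0 + 1071·0.0012207 = 1.307373 V.
Error = 1.3076 − 1.307373 = 0.000226953 V = 0.227 mV.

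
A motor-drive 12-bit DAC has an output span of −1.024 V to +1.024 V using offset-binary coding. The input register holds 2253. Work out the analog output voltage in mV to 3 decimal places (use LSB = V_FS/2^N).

102.500 mV

LSB = 2.048 V / 2^12 = 0.500 mV.
V_out = (−1.024) + 2253 × 0.0005 V = 0.1025 V.
= 102.500 mV.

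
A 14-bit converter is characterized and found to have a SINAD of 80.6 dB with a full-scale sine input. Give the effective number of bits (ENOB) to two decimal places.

13.10 bits

ENOB = (SINAD − 1.76) / 6.02 = (80.6 − 1.76)/6.02 = 13.096.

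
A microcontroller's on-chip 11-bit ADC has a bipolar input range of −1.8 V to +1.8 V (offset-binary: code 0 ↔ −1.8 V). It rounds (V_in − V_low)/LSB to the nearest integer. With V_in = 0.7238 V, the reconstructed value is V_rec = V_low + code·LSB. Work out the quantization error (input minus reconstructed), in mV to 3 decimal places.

-0.419 mV

LSB = 3.6/2^11 = 1.758 mV.
(0.7238 − (−1.8))/0.00175781 = 1435.7618; round gives code 1436.
Reconstructed: 0.72421875 V.
V_in − V_rec = -0.00041875 V = -0.419 mV.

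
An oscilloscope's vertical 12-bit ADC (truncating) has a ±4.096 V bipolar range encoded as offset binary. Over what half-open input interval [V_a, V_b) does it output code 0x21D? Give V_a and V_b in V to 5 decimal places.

[-3.01400 V, -3.01200 V)

LSB = 8.192/2^12 = 2.000 mV.
Code 0x21D = 541 decimal.
V_a = V_low + 541·LSB = -3.014 V; V_b = V_low + 542·LSB = -3.012 V.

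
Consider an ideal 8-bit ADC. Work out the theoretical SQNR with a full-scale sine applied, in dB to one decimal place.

SNR ≈ 6.02·N + 1.76 dB = 6.02·8 + 1.76 = 49.92 dB.

49.9 dB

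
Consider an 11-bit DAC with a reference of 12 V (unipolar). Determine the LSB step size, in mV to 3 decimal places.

Full-scale span = 12 V.
LSB = 12 / 2^11 = 12 / 2048 = 0.00585938 V = 5.859 mV.

5.859 mV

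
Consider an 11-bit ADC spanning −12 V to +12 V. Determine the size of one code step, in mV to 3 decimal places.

11.719 mV

Full-scale span = 24 V.
LSB = 24 / 2^11 = 24 / 2048 = 0.0117188 V = 11.719 mV.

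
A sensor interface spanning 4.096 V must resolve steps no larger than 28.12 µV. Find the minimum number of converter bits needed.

Number of steps required ≥ 4.096 V / 28.12 µV = 145661.45.
Need 2^N ≥ 145661.45; 2^17 = 131072, 2^18 = 262144.
Minimum N = 18.

18 bits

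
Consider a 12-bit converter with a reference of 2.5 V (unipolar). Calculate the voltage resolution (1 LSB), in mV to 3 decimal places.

Full-scale span = 2.5 V.
LSB = 2.5 / 2^12 = 2.5 / 4096 = 0.000610352 V = 0.610 mV.

0.610 mV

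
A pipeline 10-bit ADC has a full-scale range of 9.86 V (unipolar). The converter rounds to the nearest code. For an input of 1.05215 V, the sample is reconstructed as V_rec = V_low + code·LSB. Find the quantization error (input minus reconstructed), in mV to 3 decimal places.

One LSB is 9.86 V / 1024 = 9.629 mV.
Scaled input = 109.2699 LSBs, so code = 109.
V_rec = 0 + 109·0.00962891 = 1.0495508 V.
V_in − V_rec = 0.00259922 V = 2.599 mV.

2.599 mV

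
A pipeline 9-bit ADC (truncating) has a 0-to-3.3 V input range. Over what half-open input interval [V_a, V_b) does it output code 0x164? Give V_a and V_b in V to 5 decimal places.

LSB = 3.3/2^9 = 6.445 mV.
Code 0x164 = 356 decimal.
V_a = V_low + 356·LSB = 2.29453 V; V_b = V_low + 357·LSB = 2.30098 V.

[2.29453 V, 2.30098 V)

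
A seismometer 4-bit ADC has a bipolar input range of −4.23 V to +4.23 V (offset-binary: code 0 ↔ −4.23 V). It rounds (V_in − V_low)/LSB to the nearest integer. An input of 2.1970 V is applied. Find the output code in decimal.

code 12

LSB = 8.46 V / 16 = 0.5288 V.
(V_in − V_low)/LSB = (2.1970 − (−4.23)) / 0.52875 = 12.155.
Round → code 12.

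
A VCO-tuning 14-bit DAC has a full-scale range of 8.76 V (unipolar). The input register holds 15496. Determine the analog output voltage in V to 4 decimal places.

8.2852 V

LSB = 8.76 V / 2^14 = 0.535 mV.
V_out = 0 + 15496 × 0.000534668 V = 8.28521 V.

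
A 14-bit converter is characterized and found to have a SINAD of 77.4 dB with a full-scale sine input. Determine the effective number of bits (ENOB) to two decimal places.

12.56 bits

ENOB = (SINAD − 1.76) / 6.02 = (77.4 − 1.76)/6.02 = 12.565.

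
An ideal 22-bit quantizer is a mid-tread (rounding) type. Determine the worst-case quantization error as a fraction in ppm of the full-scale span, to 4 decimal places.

0.1192 ppm

Rounding → worst-case error = ½ LSB = V_FS/2^23, so 1e+06/8388608 = 0.119209 ppm of full scale.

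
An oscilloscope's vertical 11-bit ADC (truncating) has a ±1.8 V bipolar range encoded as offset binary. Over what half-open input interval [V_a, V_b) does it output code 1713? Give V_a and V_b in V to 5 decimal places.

[1.21113 V, 1.21289 V)

LSB = 3.6/2^11 = 1.758 mV.
V_a = V_low + 1713·LSB = 1.21113 V; V_b = V_low + 1714·LSB = 1.21289 V.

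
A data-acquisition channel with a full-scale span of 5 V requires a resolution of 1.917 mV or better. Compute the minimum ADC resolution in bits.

12 bits

Number of steps required ≥ 5 V / 1.917 mV = 2608.24.
Need 2^N ≥ 2608.24; 2^11 = 2048, 2^12 = 4096.
Minimum N = 12.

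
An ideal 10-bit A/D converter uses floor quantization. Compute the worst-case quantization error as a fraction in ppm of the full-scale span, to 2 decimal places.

Truncating → worst-case error = 1 LSB = V_FS/2^10, so 1e+06/1024 = 976.562 ppm of full scale.

976.56 ppm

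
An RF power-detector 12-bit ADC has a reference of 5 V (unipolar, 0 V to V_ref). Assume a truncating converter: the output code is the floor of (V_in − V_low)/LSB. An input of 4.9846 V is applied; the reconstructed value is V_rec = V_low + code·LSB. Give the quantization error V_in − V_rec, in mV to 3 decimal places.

LSB = 5/2^12 = 1.221 mV.
(V_in − V_low)/LSB = (4.9846 − 0)/0.0012207 = 4083.3843 → code 4083 (floor).
V_rec = 0 + 4083·0.0012207 = 4.9841309 V.
Difference: 0.000469141 V → 0.469 mV.

0.469 mV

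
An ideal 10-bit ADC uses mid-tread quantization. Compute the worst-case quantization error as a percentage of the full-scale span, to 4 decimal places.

Rounding → worst-case error = ½ LSB = V_FS/2^11, so 100/2048 = 0.0488281 % of full scale.

0.0488 %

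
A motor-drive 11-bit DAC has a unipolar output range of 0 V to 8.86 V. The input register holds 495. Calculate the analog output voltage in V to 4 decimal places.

2.1415 V

LSB = 8.86 V / 2^11 = 4.326 mV.
V_out = 0 + 495 × 0.00432617 V = 2.14146 V.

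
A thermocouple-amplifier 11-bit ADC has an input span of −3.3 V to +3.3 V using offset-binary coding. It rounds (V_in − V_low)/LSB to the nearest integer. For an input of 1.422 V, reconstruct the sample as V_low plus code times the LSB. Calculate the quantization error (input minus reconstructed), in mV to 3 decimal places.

0.809 mV

One LSB is 6.6 V / 2048 = 3.223 mV.
(V_in − V_low)/LSB = (1.422 − (−3.3))/0.00322266 = 1465.2509 → code 1465 (round).
V_rec = (−3.3) + 1465·0.00322266 = 1.4211914 V.
Difference: 0.000808594 V → 0.809 mV.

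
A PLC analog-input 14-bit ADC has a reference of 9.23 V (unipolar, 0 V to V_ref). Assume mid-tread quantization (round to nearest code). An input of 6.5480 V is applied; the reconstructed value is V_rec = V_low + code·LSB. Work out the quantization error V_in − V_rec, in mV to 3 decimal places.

LSB = 9.23/2^14 = 0.563 mV.
Scaled input = 11623.2321 LSBs, so code = 11623.
Code 11623 maps back to 0 + 11623×0.000563354 V = 6.5478693 V.
Error = 6.5480 − 6.5478693 = 0.000130737 V = 0.131 mV.

0.131 mV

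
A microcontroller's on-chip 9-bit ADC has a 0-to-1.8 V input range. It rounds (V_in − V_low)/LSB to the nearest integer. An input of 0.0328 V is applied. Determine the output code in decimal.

With 512 levels over 1.8 V, one step is 3.516 mV.
Input sits at 9.330 steps above V_low.
round(9.330) = 9.

code 9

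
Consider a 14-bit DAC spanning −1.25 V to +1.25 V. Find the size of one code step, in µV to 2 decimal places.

Full-scale span = 2.5 V.
LSB = 2.5 / 2^14 = 2.5 / 16384 = 0.000152588 V = 152.59 µV.

152.59 µV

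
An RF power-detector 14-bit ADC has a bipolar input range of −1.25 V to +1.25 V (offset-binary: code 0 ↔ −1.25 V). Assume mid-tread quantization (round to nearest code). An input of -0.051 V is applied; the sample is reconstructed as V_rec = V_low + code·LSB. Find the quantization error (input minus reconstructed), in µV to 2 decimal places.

-35.64 µV

Step size: 2.5 V ÷ 2^14 = 152.59 µV.
(V_in − V_low)/LSB = (-0.051 − (−1.25))/0.000152588 = 7857.7664 → code 7858 (round).
Reconstructed: -0.050964355 V.
Error = -0.051 − (−0.050964355) = -3.56445e-05 V = -35.64 µV.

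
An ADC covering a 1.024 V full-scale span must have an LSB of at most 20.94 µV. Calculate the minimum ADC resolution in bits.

Number of steps required ≥ 1.024 V / 20.94 µV = 48901.62.
Need 2^N ≥ 48901.62; 2^15 = 32768, 2^16 = 65536.
Minimum N = 16.

16 bits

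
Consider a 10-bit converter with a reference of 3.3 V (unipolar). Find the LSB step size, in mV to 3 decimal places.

3.223 mV

Full-scale span = 3.3 V.
LSB = 3.3 / 2^10 = 3.3 / 1024 = 0.00322266 V = 3.223 mV.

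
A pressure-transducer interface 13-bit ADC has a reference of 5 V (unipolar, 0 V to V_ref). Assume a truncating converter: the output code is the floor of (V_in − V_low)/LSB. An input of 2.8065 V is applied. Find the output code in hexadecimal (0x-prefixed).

code 0x11F6 (decimal 4598)

Full-scale span = 5 V; LSB = 5/2^13 = 0.610 mV.
Input sits at 4598.170 steps above V_low.
So the output code is 4598.
In hexadecimal (0x-prefixed): 0x11F6.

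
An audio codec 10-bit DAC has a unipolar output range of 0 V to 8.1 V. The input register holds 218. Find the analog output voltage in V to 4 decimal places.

LSB = 8.1 V / 2^10 = 7.910 mV.
V_out = 0 + 218 × 0.00791016 V = 1.72441 V.

1.7244 V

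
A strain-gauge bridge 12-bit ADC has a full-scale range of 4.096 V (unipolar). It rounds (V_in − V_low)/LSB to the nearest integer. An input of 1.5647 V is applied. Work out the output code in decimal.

Full-scale span = 4.096 V; LSB = 4.096/2^12 = 1.000 mV.
(1.5647 − 0) / 0.001 = 1564.700 LSBs.
So the output code is 1565.

code 1565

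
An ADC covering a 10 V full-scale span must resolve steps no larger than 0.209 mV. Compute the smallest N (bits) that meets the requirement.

16 bits

Number of steps required ≥ 10 V / 0.209 mV = 47846.89.
Need 2^N ≥ 47846.89; 2^15 = 32768, 2^16 = 65536.
Minimum N = 16.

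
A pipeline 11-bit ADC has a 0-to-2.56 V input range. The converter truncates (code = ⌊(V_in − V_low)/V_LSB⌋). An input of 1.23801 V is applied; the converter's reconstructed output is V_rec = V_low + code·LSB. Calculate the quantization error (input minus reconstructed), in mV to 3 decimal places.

0.510 mV

One LSB is 2.56 V / 2048 = 1.250 mV.
Scaled input = 990.4080 LSBs, so code = 990.
V_rec = 0 + 990·0.00125 = 1.2375 V.
Difference: 0.00051 V → 0.510 mV.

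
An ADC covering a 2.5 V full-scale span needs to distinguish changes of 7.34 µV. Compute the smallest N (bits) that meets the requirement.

19 bits

Number of steps required ≥ 2.5 V / 7.34 µV = 340599.46.
Need 2^N ≥ 340599.46; 2^18 = 262144, 2^19 = 524288.
Minimum N = 19.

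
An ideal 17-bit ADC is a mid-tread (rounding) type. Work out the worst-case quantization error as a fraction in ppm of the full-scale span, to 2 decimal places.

3.81 ppm

Rounding → worst-case error = ½ LSB = V_FS/2^18, so 1e+06/262144 = 3.8147 ppm of full scale.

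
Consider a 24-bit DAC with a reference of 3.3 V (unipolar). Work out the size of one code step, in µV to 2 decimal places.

0.20 µV

Full-scale span = 3.3 V.
LSB = 3.3 / 2^24 = 3.3 / 16777216 = 1.96695e-07 V = 0.20 µV.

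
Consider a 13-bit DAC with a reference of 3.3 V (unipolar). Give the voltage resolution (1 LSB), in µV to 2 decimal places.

Full-scale span = 3.3 V.
LSB = 3.3 / 2^13 = 3.3 / 8192 = 0.000402832 V = 402.83 µV.

402.83 µV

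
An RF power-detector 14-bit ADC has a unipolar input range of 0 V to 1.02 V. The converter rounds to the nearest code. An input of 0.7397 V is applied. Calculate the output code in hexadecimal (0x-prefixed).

LSB = 1.02 V / 16384 = 62.26 µV.
Input sits at 11881.613 steps above V_low.
Round → code 11882.
In hexadecimal (0x-prefixed): 0x2E6A.

code 0x2E6A (decimal 11882)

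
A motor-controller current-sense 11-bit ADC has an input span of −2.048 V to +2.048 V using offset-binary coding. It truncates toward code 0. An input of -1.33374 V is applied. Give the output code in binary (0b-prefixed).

code 0b101100101 (decimal 357)

LSB = 4.096 V / 2048 = 2.000 mV.
(-1.33374 − (−2.048)) / 0.002 = 357.130 LSBs.
So the output code is 357.
In binary (0b-prefixed): 0b101100101.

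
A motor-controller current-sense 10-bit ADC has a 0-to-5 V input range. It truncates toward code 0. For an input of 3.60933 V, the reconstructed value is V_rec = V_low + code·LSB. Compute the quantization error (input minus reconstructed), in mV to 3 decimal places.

0.932 mV

Step size: 5 V ÷ 2^10 = 4.883 mV.
Scaled input = 739.1908 LSBs, so code = 739.
Reconstructed: 3.6083984 V.
V_in − V_rec = 0.000931562 V = 0.932 mV.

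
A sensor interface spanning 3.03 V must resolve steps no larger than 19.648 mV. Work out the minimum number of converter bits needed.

8 bits

Number of steps required ≥ 3.03 V / 19.648 mV = 154.21.
Need 2^N ≥ 154.21; 2^7 = 128, 2^8 = 256.
Minimum N = 8.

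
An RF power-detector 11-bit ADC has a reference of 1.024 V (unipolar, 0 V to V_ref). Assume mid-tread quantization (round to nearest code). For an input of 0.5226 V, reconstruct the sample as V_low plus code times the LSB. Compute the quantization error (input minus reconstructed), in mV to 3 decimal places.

0.100 mV

Step size: 1.024 V ÷ 2^11 = 0.500 mV.
Scaled input = 1045.2000 LSBs, so code = 1045.
Code 1045 maps back to 0 + 1045×0.0005 V = 0.5225 V.
Difference: 0.0001 V → 0.100 mV.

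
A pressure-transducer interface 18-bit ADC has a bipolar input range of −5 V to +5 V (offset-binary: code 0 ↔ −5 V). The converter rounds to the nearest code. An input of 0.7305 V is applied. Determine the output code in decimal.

code 150222

LSB = 10 V / 262144 = 38.15 µV.
(V_in − V_low)/LSB = (0.7305 − (−5)) / 3.8147e-05 = 150221.619.
So the output code is 150222.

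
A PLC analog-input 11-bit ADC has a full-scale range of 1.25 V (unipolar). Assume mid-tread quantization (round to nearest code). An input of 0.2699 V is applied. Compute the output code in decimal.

Full-scale span = 1.25 V; LSB = 1.25/2^11 = 0.610 mV.
(0.2699 − 0) / 0.000610352 = 442.204 LSBs.
Round → code 442.

code 442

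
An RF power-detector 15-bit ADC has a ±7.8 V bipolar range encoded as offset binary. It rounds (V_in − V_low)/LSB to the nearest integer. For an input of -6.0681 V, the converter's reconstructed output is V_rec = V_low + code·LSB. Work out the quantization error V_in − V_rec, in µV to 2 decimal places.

Step size: 15.6 V ÷ 2^15 = 476.07 µV.
(V_in − V_low)/LSB = (-6.0681 − (−7.8))/0.000476074 = 3637.8782 → code 3638 (round).
V_rec = (−7.8) + 3638·0.000476074 = -6.068042 V.
Difference: -5.80078e-05 V → -58.01 µV.

-58.01 µV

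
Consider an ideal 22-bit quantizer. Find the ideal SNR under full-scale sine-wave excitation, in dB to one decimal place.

SNR ≈ 6.02·N + 1.76 dB = 6.02·22 + 1.76 = 134.20 dB.

134.2 dB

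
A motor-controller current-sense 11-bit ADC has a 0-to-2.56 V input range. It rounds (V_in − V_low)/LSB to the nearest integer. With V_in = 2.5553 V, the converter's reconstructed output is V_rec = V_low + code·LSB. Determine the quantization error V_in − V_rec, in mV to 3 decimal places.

One LSB is 2.56 V / 2048 = 1.250 mV.
(2.5553 − 0)/0.00125 = 2044.2400; round gives code 2044.
Code 2044 maps back to 0 + 2044×0.00125 V = 2.555 V.
Error = 2.5553 − 2.555 = 0.0003 V = 0.300 mV.

0.300 mV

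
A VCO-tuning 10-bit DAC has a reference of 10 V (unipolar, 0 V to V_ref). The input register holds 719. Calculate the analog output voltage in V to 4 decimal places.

LSB = 10 V / 2^10 = 9.766 mV.
V_out = 0 + 719 × 0.00976562 V = 7.02148 V.

7.0215 V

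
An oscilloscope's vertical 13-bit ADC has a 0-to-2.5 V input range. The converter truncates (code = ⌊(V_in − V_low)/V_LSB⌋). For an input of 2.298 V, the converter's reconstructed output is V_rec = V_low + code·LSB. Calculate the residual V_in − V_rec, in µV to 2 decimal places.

26.37 µV

One LSB is 2.5 V / 8192 = 305.18 µV.
(2.298 − 0)/0.000305176 = 7530.0864; ⌊·⌋ gives code 7530.
V_rec = 0 + 7530·0.000305176 = 2.2979736 V.
V_in − V_rec = 2.63672e-05 V = 26.37 µV.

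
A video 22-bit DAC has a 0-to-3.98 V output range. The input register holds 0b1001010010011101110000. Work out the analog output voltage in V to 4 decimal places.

LSB = 3.98 V / 2^22 = 0.95 µV.
Code 0b1001010010011101110000 = 2434928 decimal.
V_out = 0 + 2434928 × 9.48906e-07 V = 2.31052 V.

2.3105 V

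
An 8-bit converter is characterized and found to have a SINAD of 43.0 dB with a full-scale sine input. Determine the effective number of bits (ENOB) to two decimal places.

6.85 bits

ENOB = (SINAD − 1.76) / 6.02 = (43.0 − 1.76)/6.02 = 6.850.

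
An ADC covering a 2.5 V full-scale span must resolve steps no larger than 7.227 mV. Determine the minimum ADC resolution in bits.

9 bits

Number of steps required ≥ 2.5 V / 7.227 mV = 345.93.
Need 2^N ≥ 345.93; 2^8 = 256, 2^9 = 512.
Minimum N = 9.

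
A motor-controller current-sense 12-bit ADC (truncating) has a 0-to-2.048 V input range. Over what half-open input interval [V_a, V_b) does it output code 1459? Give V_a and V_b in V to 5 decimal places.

[0.72950 V, 0.73000 V)

LSB = 2.048/2^12 = 0.500 mV.
V_a = V_low + 1459·LSB = 0.7295 V; V_b = V_low + 1460·LSB = 0.73 V.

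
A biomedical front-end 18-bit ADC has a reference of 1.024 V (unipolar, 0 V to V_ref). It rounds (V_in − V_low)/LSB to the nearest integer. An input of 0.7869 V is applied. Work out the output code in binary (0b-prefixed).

code 0b110001001011100110 (decimal 201446)

Full-scale span = 1.024 V; LSB = 1.024/2^18 = 3.91 µV.
(V_in − V_low)/LSB = (0.7869 − 0) / 3.90625e-06 = 201446.400.
Round → code 201446.
In binary (0b-prefixed): 0b110001001011100110.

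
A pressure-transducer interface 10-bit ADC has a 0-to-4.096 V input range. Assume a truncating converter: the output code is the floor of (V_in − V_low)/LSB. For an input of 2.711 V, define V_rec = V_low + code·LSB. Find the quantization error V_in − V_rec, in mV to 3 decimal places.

LSB = 4.096/2^10 = 4.000 mV.
(2.711 − 0)/0.004 = 677.7500; ⌊·⌋ gives code 677.
Reconstructed: 2.708 V.
Difference: 0.003 V → 3.000 mV.

3.000 mV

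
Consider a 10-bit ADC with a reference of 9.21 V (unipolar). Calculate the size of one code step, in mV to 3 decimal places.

8.994 mV

Full-scale span = 9.21 V.
LSB = 9.21 / 2^10 = 9.21 / 1024 = 0.00899414 V = 8.994 mV.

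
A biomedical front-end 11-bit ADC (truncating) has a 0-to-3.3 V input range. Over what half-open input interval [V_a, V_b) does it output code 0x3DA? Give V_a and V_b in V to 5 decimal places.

LSB = 3.3/2^11 = 1.611 mV.
Code 0x3DA = 986 decimal.
V_a = V_low + 986·LSB = 1.58877 V; V_b = V_low + 987·LSB = 1.59038 V.

[1.58877 V, 1.59038 V)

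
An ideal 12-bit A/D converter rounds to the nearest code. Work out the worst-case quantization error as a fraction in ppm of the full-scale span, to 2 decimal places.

122.07 ppm

Rounding → worst-case error = ½ LSB = V_FS/2^13, so 1e+06/8192 = 122.07 ppm of full scale.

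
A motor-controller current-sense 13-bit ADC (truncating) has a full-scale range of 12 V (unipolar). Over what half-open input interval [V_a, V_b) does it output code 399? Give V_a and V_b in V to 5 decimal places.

LSB = 12/2^13 = 1.465 mV.
V_a = V_low + 399·LSB = 0.584473 V; V_b = V_low + 400·LSB = 0.585938 V.

[0.58447 V, 0.58594 V)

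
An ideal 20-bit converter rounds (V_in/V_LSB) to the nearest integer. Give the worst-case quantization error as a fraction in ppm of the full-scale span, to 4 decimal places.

0.4768 ppm

Rounding → worst-case error = ½ LSB = V_FS/2^21, so 1e+06/2097152 = 0.476837 ppm of full scale.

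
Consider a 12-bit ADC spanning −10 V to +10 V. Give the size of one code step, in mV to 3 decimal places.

4.883 mV

Full-scale span = 20 V.
LSB = 20 / 2^12 = 20 / 4096 = 0.00488281 V = 4.883 mV.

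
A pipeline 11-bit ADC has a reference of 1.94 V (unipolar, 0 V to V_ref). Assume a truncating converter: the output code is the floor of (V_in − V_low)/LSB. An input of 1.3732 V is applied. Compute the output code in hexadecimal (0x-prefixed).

Full-scale span = 1.94 V; LSB = 1.94/2^11 = 0.947 mV.
Input sits at 1449.646 steps above V_low.
⌊·⌋(1449.646) = 1449.
In hexadecimal (0x-prefixed): 0x5A9.

code 0x5A9 (decimal 1449)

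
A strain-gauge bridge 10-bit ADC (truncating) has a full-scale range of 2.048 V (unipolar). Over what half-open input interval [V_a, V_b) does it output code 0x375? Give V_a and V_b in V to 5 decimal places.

[1.77000 V, 1.77200 V)

LSB = 2.048/2^10 = 2.000 mV.
Code 0x375 = 885 decimal.
V_a = V_low + 885·LSB = 1.77 V; V_b = V_low + 886·LSB = 1.772 V.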